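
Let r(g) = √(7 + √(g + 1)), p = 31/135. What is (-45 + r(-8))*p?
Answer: -31/3 + 31*√(7 + I*√7)/135 ≈ -9.7154 + 0.11288*I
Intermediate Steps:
p = 31/135 (p = 31*(1/135) = 31/135 ≈ 0.22963)
r(g) = √(7 + √(1 + g))
(-45 + r(-8))*p = (-45 + √(7 + √(1 - 8)))*(31/135) = (-45 + √(7 + √(-7)))*(31/135) = (-45 + √(7 + I*√7))*(31/135) = -31/3 + 31*√(7 + I*√7)/135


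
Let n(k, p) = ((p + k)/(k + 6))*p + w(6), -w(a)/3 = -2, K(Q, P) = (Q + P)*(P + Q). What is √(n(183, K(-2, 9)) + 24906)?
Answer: 2*√505686/9 ≈ 158.03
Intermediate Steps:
K(Q, P) = (P + Q)² (K(Q, P) = (P + Q)*(P + Q) = (P + Q)²)
w(a) = 6 (w(a) = -3*(-2) = 6)
n(k, p) = 6 + p*(k + p)/(6 + k) (n(k, p) = ((p + k)/(k + 6))*p + 6 = ((k + p)/(6 + k))*p + 6 = p*(k + p)/(6 + k) + 6 = 6 + p*(k + p)/(6 + k))
√(n(183, K(-2, 9)) + 24906) = √((36 + ((9 - 2)²)² + 6*183 + 183*(9 - 2)²)/(6 + 183) + 24906) = √((36 + (7²)² + 1098 + 183*7²)/189 + 24906) = √((36 + 49² + 1098 + 183*49)/189 + 24906) = √((36 + 2401 + 1098 + 8967)/189 + 24906) = √((1/189)*12502 + 24906) = √(1786/27 + 24906) = √(674248/27) = 2*√505686/9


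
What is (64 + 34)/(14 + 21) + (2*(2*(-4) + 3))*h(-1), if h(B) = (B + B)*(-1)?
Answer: -86/5 ≈ -17.200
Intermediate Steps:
h(B) = -2*B (h(B) = (2*B)*(-1) = -2*B)
(64 + 34)/(14 + 21) + (2*(2*(-4) + 3))*h(-1) = (64 + 34)/(14 + 21) + (2*(2*(-4) + 3))*(-2*(-1)) = 98/35 + (2*(-8 + 3))*2 = 98*(1/35) + (2*(-5))*2 = 14/5 - 10*2 = 14/5 - 20 = -86/5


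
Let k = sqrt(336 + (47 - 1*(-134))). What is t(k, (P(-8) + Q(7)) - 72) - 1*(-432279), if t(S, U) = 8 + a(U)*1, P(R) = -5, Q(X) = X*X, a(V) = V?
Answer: 432259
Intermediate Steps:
Q(X) = X**2
k = sqrt(517) (k = sqrt(336 + (47 + 134)) = sqrt(336 + 181) = sqrt(517) ≈ 22.738)
t(S, U) = 8 + U (t(S, U) = 8 + U*1 = 8 + U)
t(k, (P(-8) + Q(7)) - 72) - 1*(-432279) = (8 + ((-5 + 7**2) - 72)) - 1*(-432279) = (8 + ((-5 + 49) - 72)) + 432279 = (8 + (44 - 72)) + 432279 = (8 - 28) + 432279 = -20 + 432279 = 432259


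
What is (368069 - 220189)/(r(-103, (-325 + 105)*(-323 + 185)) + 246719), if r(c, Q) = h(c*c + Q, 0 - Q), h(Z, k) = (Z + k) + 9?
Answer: 147880/257337 ≈ 0.57465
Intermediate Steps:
h(Z, k) = 9 + Z + k
r(c, Q) = 9 + c² (r(c, Q) = 9 + (c*c + Q) + (0 - Q) = 9 + (c² + Q) - Q = 9 + (Q + c²) - Q = 9 + c²)
(368069 - 220189)/(r(-103, (-325 + 105)*(-323 + 185)) + 246719) = (368069 - 220189)/((9 + (-103)²) + 246719) = 147880/((9 + 10609) + 246719) = 147880/(10618 + 246719) = 147880/257337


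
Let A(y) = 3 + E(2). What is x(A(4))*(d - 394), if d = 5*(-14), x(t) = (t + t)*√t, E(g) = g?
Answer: -4640*√5 ≈ -10375.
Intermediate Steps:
A(y) = 5 (A(y) = 3 + 2 = 5)
x(t) = 2*t^(3/2) (x(t) = (2*t)*√t = 2*t^(3/2))
d = -70
x(A(4))*(d - 394) = (2*5^(3/2))*(-70 - 394) = (2*(5*√5))*(-464) = (10*√5)*(-464) = -4640*√5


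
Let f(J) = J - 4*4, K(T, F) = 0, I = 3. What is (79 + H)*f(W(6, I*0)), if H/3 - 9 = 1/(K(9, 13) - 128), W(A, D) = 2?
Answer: -94955/64 ≈ -1483.7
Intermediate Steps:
f(J) = -16 + J (f(J) = J - 16 = -16 + J)
H = 3453/128 (H = 27 + 3/(0 - 128) = 27 + 3/(-128) = 27 + 3*(-1/128) = 27 - 3/128 = 3453/128 ≈ 26.977)
(79 + H)*f(W(6, I*0)) = (79 + 3453/128)*(-16 + 2) = (13565/128)*(-14) = -94955/64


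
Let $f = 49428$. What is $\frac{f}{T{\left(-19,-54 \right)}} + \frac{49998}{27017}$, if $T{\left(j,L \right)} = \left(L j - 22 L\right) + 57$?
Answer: $\frac{482980578}{20451869} \approx 23.615$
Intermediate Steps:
$T{\left(j,L \right)} = 57 - 22 L + L j$ ($T{\left(j,L \right)} = \left(- 22 L + L j\right) + 57 = 57 - 22 L + L j$)
$\frac{f}{T{\left(-19,-54 \right)}} + \frac{49998}{27017} = \frac{49428}{57 - -1188 - -1026} + \frac{49998}{27017} = \frac{49428}{57 + 1188 + 1026} + 49998 \cdot \frac{1}{27017} = \frac{49428}{2271} + \frac{49998}{27017} = 49428 \cdot \frac{1}{2271} + \frac{49998}{27017} = \frac{16476}{757} + \frac{49998}{27017} = \frac{482980578}{20451869}$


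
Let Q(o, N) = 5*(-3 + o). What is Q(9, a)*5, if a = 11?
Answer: 150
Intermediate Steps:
Q(o, N) = -15 + 5*o
Q(9, a)*5 = (-15 + 5*9)*5 = (-15 + 45)*5 = 30*5 = 150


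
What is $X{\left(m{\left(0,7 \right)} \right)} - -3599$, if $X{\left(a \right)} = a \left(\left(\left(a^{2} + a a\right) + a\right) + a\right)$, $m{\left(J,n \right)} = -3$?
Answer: $3563$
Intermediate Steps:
$X{\left(a \right)} = a \left(2 a + 2 a^{2}\right)$ ($X{\left(a \right)} = a \left(\left(\left(a^{2} + a^{2}\right) + a\right) + a\right) = a \left(\left(2 a^{2} + a\right) + a\right) = a \left(\left(a + 2 a^{2}\right) + a\right) = a \left(2 a + 2 a^{2}\right)$)
$X{\left(m{\left(0,7 \right)} \right)} - -3599 = 2 \left(-3\right)^{2} \left(1 - 3\right) - -3599 = 2 \cdot 9 \left(-2\right) + 3599 = -36 + 3599 = 3563$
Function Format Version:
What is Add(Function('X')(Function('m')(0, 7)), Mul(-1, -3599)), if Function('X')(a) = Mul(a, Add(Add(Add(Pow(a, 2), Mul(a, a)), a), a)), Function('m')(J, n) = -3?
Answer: 3563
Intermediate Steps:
Function('X')(a) = Mul(a, Add(Mul(2, a), Mul(2, Pow(a, 2)))) (Function('X')(a) = Mul(a, Add(Add(Add(Pow(a, 2), Pow(a, 2)), a), a)) = Mul(a, Add(Add(Mul(2, Pow(a, 2)), a), a)) = Mul(a, Add(Add(a, Mul(2, Pow(a, 2))), a)) = Mul(a, Add(Mul(2, a), Mul(2, Pow(a, 2)))))
Add(Function('X')(Function('m')(0, 7)), Mul(-1, -3599)) = Add(Mul(2, Pow(-3, 2), Add(1, -3)), Mul(-1, -3599)) = Add(Mul(2, 9, -2), 3599) = Add(-36, 3599) = 3563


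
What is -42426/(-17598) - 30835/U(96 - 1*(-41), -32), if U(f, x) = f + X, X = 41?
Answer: -89180417/522074 ≈ -170.82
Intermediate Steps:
U(f, x) = 41 + f (U(f, x) = f + 41 = 41 + f)
-42426/(-17598) - 30835/U(96 - 1*(-41), -32) = -42426/(-17598) - 30835/(41 + (96 - 1*(-41))) = -42426*(-1/17598) - 30835/(41 + (96 + 41)) = 7071/2933 - 30835/(41 + 137) = 7071/2933 - 30835/178 = -89180417/522074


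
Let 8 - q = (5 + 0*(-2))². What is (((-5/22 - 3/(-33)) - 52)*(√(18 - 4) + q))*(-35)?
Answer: -682465/22 + 40145*√14/22 ≈ -24193.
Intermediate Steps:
q = -17 (q = 8 - (5 + 0*(-2))² = 8 - (5 + 0)² = 8 - 1*5² = 8 - 1*25 = 8 - 25 = -17)
(((-5/22 - 3/(-33)) - 52)*(√(18 - 4) + q))*(-35) = (((-5/22 - 3/(-33)) - 52)*(√(18 - 4) - 17))*(-35) = (((-5*1/22 - 3*(-1/33)) - 52)*(√14 - 17))*(-35) = (((-5/22 + 1/11) - 52)*(-17 + √14))*(-35) = ((-3/22 - 52)*(-17 + √14))*(-35) = -1147*(-17 + √14)/22*(-35) = (19499/22 - 1147*√14/22)*(-35) = -682465/22 + 40145*√14/22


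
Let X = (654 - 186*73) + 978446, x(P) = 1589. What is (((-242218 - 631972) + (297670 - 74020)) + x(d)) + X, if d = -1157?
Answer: 316571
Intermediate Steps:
X = 965522 (X = (654 - 13578) + 978446 = -12924 + 978446 = 965522)
(((-242218 - 631972) + (297670 - 74020)) + x(d)) + X = (((-242218 - 631972) + (297670 - 74020)) + 1589) + 965522 = ((-874190 + 223650) + 1589) + 965522 = (-650540 + 1589) + 965522 = -648951 + 965522 = 316571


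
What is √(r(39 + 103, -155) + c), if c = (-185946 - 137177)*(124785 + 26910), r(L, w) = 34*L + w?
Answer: 2*I*√12254034703 ≈ 2.214e+5*I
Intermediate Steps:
r(L, w) = w + 34*L
c = -49016143485 (c = -323123*151695 = -49016143485)
√(r(39 + 103, -155) + c) = √((-155 + 34*(39 + 103)) - 49016143485) = √((-155 + 34*142) - 49016143485) = √((-155 + 4828) - 49016143485) = √(4673 - 49016143485) = √(-49016138812) = 2*I*√12254034703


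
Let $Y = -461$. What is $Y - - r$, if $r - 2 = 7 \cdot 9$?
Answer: $-396$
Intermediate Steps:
$r = 65$ ($r = 2 + 7 \cdot 9 = 2 + 63 = 65$)
$Y - - r = -461 - \left(-1\right) 65 = -461 - -65 = -461 + 65 = -396$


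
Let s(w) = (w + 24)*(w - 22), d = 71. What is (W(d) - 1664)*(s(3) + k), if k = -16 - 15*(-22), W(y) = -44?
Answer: 339892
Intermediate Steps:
k = 314 (k = -16 + 330 = 314)
s(w) = (-22 + w)*(24 + w) (s(w) = (24 + w)*(-22 + w) = (-22 + w)*(24 + w))
(W(d) - 1664)*(s(3) + k) = (-44 - 1664)*((-528 + 3**2 + 2*3) + 314) = -1708*((-528 + 9 + 6) + 314) = -1708*(-513 + 314) = -1708*(-199) = 339892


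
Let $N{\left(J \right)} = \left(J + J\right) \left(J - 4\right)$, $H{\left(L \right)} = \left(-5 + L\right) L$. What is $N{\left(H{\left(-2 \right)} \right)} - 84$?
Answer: $196$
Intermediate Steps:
$H{\left(L \right)} = L \left(-5 + L\right)$
$N{\left(J \right)} = 2 J \left(-4 + J\right)$
$N{\left(H{\left(-2 \right)} \right)} - 84 = 2 \left(- 2 \left(-5 - 2\right)\right) \left(-4 - 2 \left(-5 - 2\right)\right) - 84 = 2 \left(\left(-2\right) \left(-7\right)\right) \left(-4 - -14\right) - 84 = 2 \cdot 14 \left(-4 + 14\right) - 84 = 2 \cdot 14 \cdot 10 - 84 = 280 - 84 = 196$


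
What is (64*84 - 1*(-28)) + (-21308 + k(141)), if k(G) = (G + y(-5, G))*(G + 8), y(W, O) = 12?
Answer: 6893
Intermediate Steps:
k(G) = (8 + G)*(12 + G) (k(G) = (G + 12)*(G + 8) = (12 + G)*(8 + G) = (8 + G)*(12 + G))
(64*84 - 1*(-28)) + (-21308 + k(141)) = (64*84 - 1*(-28)) + (-21308 + (96 + 141**2 + 20*141)) = (5376 + 28) + (-21308 + (96 + 19881 + 2820)) = 5404 + (-21308 + 22797) = 5404 + 1489 = 6893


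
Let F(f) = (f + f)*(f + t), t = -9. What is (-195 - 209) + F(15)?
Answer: -224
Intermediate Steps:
F(f) = 2*f*(-9 + f) (F(f) = (f + f)*(f - 9) = (2*f)*(-9 + f) = 2*f*(-9 + f))
(-195 - 209) + F(15) = (-195 - 209) + 2*15*(-9 + 15) = -404 + 2*15*6 = -404 + 180 = -224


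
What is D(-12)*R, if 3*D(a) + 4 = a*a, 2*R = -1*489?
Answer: -11410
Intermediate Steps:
R = -489/2 (R = (-1*489)/2 = (1/2)*(-489) = -489/2 ≈ -244.50)
D(a) = -4/3 + a**2/3 (D(a) = -4/3 + (a*a)/3 = -4/3 + a**2/3)
D(-12)*R = (-4/3 + (1/3)*(-12)**2)*(-489/2) = (-4/3 + (1/3)*144)*(-489/2) = (-4/3 + 48)*(-489/2) = (140/3)*(-489/2) = -11410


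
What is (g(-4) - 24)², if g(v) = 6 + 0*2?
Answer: 324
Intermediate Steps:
g(v) = 6 (g(v) = 6 + 0 = 6)
(g(-4) - 24)² = (6 - 24)² = (-18)² = 324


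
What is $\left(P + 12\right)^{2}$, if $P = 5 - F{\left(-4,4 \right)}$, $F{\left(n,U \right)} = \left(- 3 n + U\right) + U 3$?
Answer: $121$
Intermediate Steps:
$F{\left(n,U \right)} = - 3 n + 4 U$ ($F{\left(n,U \right)} = \left(U - 3 n\right) + 3 U = - 3 n + 4 U$)
$P = -23$ ($P = 5 - \left(\left(-3\right) \left(-4\right) + 4 \cdot 4\right) = 5 - \left(12 + 16\right) = 5 - 28 = -23$)
$\left(P + 12\right)^{2} = \left(-23 + 12\right)^{2} = \left(-11\right)^{2} = 121$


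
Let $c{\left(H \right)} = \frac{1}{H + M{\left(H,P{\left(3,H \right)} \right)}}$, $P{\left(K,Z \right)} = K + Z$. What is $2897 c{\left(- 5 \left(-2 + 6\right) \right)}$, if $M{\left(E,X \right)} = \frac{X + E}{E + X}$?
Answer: $- \frac{2897}{19} \approx -152.47$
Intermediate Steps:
$M{\left(E,X \right)} = 1$ ($M{\left(E,X \right)} = \frac{E + X}{E + X} = 1$)
$c{\left(H \right)} = \frac{1}{1 + H}$ ($c{\left(H \right)} = \frac{1}{H + 1} = \frac{1}{1 + H}$)
$2897 c{\left(- 5 \left(-2 + 6\right) \right)} = \frac{2897}{1 - 5 \left(-2 + 6\right)} = \frac{2897}{1 - 20} = \frac{2897}{-19} = 2897 \left(- \frac{1}{19}\right) = - \frac{2897}{19}$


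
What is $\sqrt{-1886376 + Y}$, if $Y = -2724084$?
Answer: $2 i \sqrt{1152615} \approx 2147.2 i$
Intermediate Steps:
$\sqrt{-1886376 + Y} = \sqrt{-1886376 - 2724084} = \sqrt{-4610460} = 2 i \sqrt{1152615}$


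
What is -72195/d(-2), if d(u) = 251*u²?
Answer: -72195/1004 ≈ -71.907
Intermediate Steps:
-72195/d(-2) = -72195/(251*(-2)²) = -72195/(251*4) = -72195/1004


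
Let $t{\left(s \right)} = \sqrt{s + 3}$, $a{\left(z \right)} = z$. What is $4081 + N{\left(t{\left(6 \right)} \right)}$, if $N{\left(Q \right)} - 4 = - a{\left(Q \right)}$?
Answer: $4082$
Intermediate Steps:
$t{\left(s \right)} = \sqrt{3 + s}$
$N{\left(Q \right)} = 4 - Q$
$4081 + N{\left(t{\left(6 \right)} \right)} = 4081 + \left(4 - \sqrt{3 + 6}\right) = 4081 + \left(4 - \sqrt{9}\right) = 4081 + \left(4 - 3\right) = 4081 + 1 = 4082$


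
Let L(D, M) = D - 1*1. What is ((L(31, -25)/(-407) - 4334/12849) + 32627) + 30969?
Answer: 332575867220/5229543 ≈ 63596.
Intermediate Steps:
L(D, M) = -1 + D (L(D, M) = D - 1 = -1 + D)
((L(31, -25)/(-407) - 4334/12849) + 32627) + 30969 = (((-1 + 31)/(-407) - 4334/12849) + 32627) + 30969 = ((30*(-1/407) - 4334*1/12849) + 32627) + 30969 = ((-30/407 - 4334/12849) + 32627) + 30969 = (-2149408/5229543 + 32627) + 30969 = 170622150053/5229543 + 30969 = 332575867220/5229543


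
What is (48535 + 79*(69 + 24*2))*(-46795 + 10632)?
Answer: -2089425814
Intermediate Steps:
(48535 + 79*(69 + 24*2))*(-46795 + 10632) = (48535 + 79*(69 + 48))*(-36163) = (48535 + 79*117)*(-36163) = (48535 + 9243)*(-36163) = 57778*(-36163) = -2089425814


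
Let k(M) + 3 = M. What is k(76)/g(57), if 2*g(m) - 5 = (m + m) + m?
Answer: 73/88 ≈ 0.82955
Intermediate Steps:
k(M) = -3 + M
g(m) = 5/2 + 3*m/2 (g(m) = 5/2 + ((m + m) + m)/2 = 5/2 + (2*m + m)/2 = 5/2 + (3*m)/2 = 5/2 + 3*m/2)
k(76)/g(57) = (-3 + 76)/(5/2 + (3/2)*57) = 73/(5/2 + 171/2) = 73/88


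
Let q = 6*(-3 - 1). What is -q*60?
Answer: 1440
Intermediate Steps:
q = -24 (q = 6*(-4) = -24)
-q*60 = -1*(-24)*60 = 24*60 = 1440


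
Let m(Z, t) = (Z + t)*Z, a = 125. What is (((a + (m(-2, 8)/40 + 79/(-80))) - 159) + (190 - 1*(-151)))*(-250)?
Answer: -611425/8 ≈ -76428.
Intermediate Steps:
m(Z, t) = Z*(Z + t)
(((a + (m(-2, 8)/40 + 79/(-80))) - 159) + (190 - 1*(-151)))*(-250) = (((125 + (-2*(-2 + 8)/40 + 79/(-80))) - 159) + (190 - 1*(-151)))*(-250) = (((125 + (-2*6*(1/40) + 79*(-1/80))) - 159) + (190 + 151))*(-250) = (((125 + (-12*1/40 - 79/80)) - 159) + 341)*(-250) = (((125 + (-3/10 - 79/80)) - 159) + 341)*(-250) = (((125 - 103/80) - 159) + 341)*(-250) = ((9897/80 - 159) + 341)*(-250) = (-2823/80 + 341)*(-250) = (24457/80)*(-250) = -611425/8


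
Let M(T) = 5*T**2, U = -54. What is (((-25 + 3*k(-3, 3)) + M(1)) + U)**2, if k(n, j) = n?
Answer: 6889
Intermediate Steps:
(((-25 + 3*k(-3, 3)) + M(1)) + U)**2 = (((-25 + 3*(-3)) + 5*1**2) - 54)**2 = (((-25 - 9) + 5*1) - 54)**2 = ((-34 + 5) - 54)**2 = (-29 - 54)**2 = (-83)**2 = 6889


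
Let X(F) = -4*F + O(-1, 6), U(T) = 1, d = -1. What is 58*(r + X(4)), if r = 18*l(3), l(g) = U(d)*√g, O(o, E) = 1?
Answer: -870 + 1044*√3 ≈ 938.26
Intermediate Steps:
l(g) = √g (l(g) = 1*√g = √g)
X(F) = 1 - 4*F (X(F) = -4*F + 1 = 1 - 4*F)
r = 18*√3 ≈ 31.177
58*(r + X(4)) = 58*(18*√3 + (1 - 4*4)) = 58*(18*√3 + (1 - 16)) = 58*(18*√3 - 15) = 58*(-15 + 18*√3) = -870 + 1044*√3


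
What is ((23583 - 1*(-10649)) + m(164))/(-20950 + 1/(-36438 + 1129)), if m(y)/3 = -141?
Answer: -1193761981/739723551 ≈ -1.6138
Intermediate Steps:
m(y) = -423 (m(y) = 3*(-141) = -423)
((23583 - 1*(-10649)) + m(164))/(-20950 + 1/(-36438 + 1129)) = ((23583 - 1*(-10649)) - 423)/(-20950 + 1/(-36438 + 1129)) = ((23583 + 10649) - 423)/(-20950 + 1/(-35309)) = (34232 - 423)/(-20950 - 1/35309) = 33809/(-739723551/35309) = 33809*(-35309/739723551) = -1193761981/739723551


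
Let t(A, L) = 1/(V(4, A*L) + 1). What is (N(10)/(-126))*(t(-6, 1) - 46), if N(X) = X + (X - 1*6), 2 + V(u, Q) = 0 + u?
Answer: 137/27 ≈ 5.0741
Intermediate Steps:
V(u, Q) = -2 + u (V(u, Q) = -2 + (0 + u) = -2 + u)
N(X) = -6 + 2*X (N(X) = X + (X - 6) = X + (-6 + X) = -6 + 2*X)
t(A, L) = 1/3 (t(A, L) = 1/((-2 + 4) + 1) = 1/(2 + 1) = 1/3)
(N(10)/(-126))*(t(-6, 1) - 46) = ((-6 + 2*10)/(-126))*(1/3 - 46) = ((-6 + 20)*(-1/126))*(-137/3) = (14*(-1/126))*(-137/3) = -1/9*(-137/3) = 137/27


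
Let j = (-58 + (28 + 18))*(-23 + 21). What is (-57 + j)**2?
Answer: 1089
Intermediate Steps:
j = 24 (j = (-58 + 46)*(-2) = -12*(-2) = 24)
(-57 + j)**2 = (-57 + 24)**2 = (-33)**2 = 1089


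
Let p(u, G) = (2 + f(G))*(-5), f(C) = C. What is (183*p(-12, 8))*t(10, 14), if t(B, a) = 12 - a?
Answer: 18300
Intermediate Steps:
p(u, G) = -10 - 5*G (p(u, G) = (2 + G)*(-5) = -10 - 5*G)
(183*p(-12, 8))*t(10, 14) = (183*(-10 - 5*8))*(12 - 1*14) = (183*(-10 - 40))*(12 - 14) = (183*(-50))*(-2) = -9150*(-2) = 18300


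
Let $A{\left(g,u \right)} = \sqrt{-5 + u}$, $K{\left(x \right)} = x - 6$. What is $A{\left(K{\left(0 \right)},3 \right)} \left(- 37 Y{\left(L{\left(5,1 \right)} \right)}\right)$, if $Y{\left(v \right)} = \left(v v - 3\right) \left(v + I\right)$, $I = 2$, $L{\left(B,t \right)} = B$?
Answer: $- 5698 i \sqrt{2} \approx - 8058.2 i$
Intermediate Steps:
$Y{\left(v \right)} = \left(-3 + v^{2}\right) \left(2 + v\right)$ ($Y{\left(v \right)} = \left(v v - 3\right) \left(v + 2\right) = \left(v^{2} - 3\right) \left(2 + v\right) = \left(-3 + v^{2}\right) \left(2 + v\right)$)
$K{\left(x \right)} = -6 + x$ ($K{\left(x \right)} = x - 6 = -6 + x$)
$A{\left(K{\left(0 \right)},3 \right)} \left(- 37 Y{\left(L{\left(5,1 \right)} \right)}\right) = \sqrt{-5 + 3} \left(- 37 \left(-6 + 5^{3} - 15 + 2 \cdot 5^{2}\right)\right) = \sqrt{-2} \left(- 37 \left(-6 + 125 - 15 + 2 \cdot 25\right)\right) = i \sqrt{2} \left(- 37 \left(-6 + 125 - 15 + 50\right)\right) = i \sqrt{2} \left(\left(-37\right) 154\right) = i \sqrt{2} \left(-5698\right) = - 5698 i \sqrt{2}$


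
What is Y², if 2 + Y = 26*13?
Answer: 112896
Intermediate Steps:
Y = 336 (Y = -2 + 26*13 = -2 + 338 = 336)
Y² = 336² = 112896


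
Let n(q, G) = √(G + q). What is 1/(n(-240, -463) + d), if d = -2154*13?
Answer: -28002/784112707 - I*√703/784112707 ≈ -3.5712e-5 - 3.3814e-8*I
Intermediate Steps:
d = -28002
1/(n(-240, -463) + d) = 1/(√(-463 - 240) - 28002) = 1/(√(-703) - 28002) = 1/(I*√703 - 28002) = 1/(-28002 + I*√703)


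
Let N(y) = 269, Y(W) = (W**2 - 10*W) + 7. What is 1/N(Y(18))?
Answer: 1/269 ≈ 0.0037175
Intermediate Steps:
Y(W) = 7 + W**2 - 10*W
1/N(Y(18)) = 1/269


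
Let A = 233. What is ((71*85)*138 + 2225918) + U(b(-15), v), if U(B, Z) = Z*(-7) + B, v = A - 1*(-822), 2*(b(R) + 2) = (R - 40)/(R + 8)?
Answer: 42719109/14 ≈ 3.0514e+6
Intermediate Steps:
b(R) = -2 + (-40 + R)/(2*(8 + R)) (b(R) = -2 + ((R - 40)/(R + 8))/2 = -2 + ((-40 + R)/(8 + R))/2 = -2 + (-40 + R)/(2*(8 + R)))
v = 1055 (v = 233 - 1*(-822) = 233 + 822 = 1055)
U(B, Z) = B - 7*Z (U(B, Z) = -7*Z + B = B - 7*Z)
((71*85)*138 + 2225918) + U(b(-15), v) = ((71*85)*138 + 2225918) + (3*(-24 - 1*(-15))/(2*(8 - 15)) - 7*1055) = (6035*138 + 2225918) + ((3/2)*(-24 + 15)/(-7) - 7385) = (832830 + 2225918) + ((3/2)*(-⅐)*(-9) - 7385) = 3058748 + (27/14 - 7385) = 3058748 - 103363/14 = 42719109/14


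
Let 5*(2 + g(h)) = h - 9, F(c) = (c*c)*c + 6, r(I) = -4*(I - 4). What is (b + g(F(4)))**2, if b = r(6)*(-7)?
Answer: 109561/25 ≈ 4382.4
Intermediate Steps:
r(I) = 16 - 4*I (r(I) = -4*(-4 + I) = 16 - 4*I)
b = 56 (b = (16 - 4*6)*(-7) = (16 - 24)*(-7) = -8*(-7) = 56)
F(c) = 6 + c**3 (F(c) = c**2*c + 6 = c**3 + 6 = 6 + c**3)
g(h) = -19/5 + h/5 (g(h) = -2 + (h - 9)/5 = -2 + (-9 + h)/5 = -2 + (-9/5 + h/5) = -19/5 + h/5)
(b + g(F(4)))**2 = (56 + (-19/5 + (6 + 4**3)/5))**2 = (56 + (-19/5 + (6 + 64)/5))**2 = (56 + (-19/5 + (1/5)*70))**2 = (56 + (-19/5 + 14))**2 = (56 + 51/5)**2 = (331/5)**2 = 109561/25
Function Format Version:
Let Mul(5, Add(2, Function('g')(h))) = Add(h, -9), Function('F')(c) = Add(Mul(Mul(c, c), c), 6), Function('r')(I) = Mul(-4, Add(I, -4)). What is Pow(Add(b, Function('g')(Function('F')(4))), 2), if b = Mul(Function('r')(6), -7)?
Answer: Rational(109561, 25) ≈ 4382.4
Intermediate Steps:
Function('r')(I) = Add(16, Mul(-4, I)) (Function('r')(I) = Mul(-4, Add(-4, I)) = Add(16, Mul(-4, I)))
b = 56 (b = Mul(Add(16, Mul(-4, 6)), -7) = Mul(Add(16, -24), -7) = Mul(-8, -7) = 56)
Function('F')(c) = Add(6, Pow(c, 3)) (Function('F')(c) = Add(Mul(Pow(c, 2), c), 6) = Add(Pow(c, 3), 6) = Add(6, Pow(c, 3)))
Function('g')(h) = Add(Rational(-19, 5), Mul(Rational(1, 5), h)) (Function('g')(h) = Add(-2, Mul(Rational(1, 5), Add(h, -9))) = Add(-2, Mul(Rational(1, 5), Add(-9, h))) = Add(-2, Add(Rational(-9, 5), Mul(Rational(1, 5), h))) = Add(Rational(-19, 5), Mul(Rational(1, 5), h)))
Pow(Add(b, Function('g')(Function('F')(4))), 2) = Pow(Add(56, Add(Rational(-19, 5), Mul(Rational(1, 5), Add(6, Pow(4, 3))))), 2) = Pow(Add(56, Add(Rational(-19, 5), Mul(Rational(1, 5), Add(6, 64)))), 2) = Pow(Add(56, Add(Rational(-19, 5), Mul(Rational(1, 5), 70))), 2) = Pow(Add(56, Add(Rational(-19, 5), 14)), 2) = Pow(Add(56, Rational(51, 5)), 2) = Pow(Rational(331, 5), 2) = Rational(109561, 25)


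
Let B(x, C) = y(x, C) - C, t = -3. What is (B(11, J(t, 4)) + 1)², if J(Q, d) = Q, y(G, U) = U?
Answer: 1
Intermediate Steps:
B(x, C) = 0 (B(x, C) = C - C = 0)
(B(11, J(t, 4)) + 1)² = (0 + 1)² = 1² = 1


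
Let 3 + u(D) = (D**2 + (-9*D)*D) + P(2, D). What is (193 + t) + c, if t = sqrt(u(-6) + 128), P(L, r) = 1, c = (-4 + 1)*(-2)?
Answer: 199 + 9*I*sqrt(2) ≈ 199.0 + 12.728*I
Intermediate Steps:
c = 6 (c = -3*(-2) = 6)
u(D) = -2 - 8*D**2 (u(D) = -3 + ((D**2 + (-9*D)*D) + 1) = -3 + ((D**2 - 9*D**2) + 1) = -3 + (-8*D**2 + 1) = -3 + (1 - 8*D**2) = -2 - 8*D**2)
t = 9*I*sqrt(2) (t = sqrt((-2 - 8*(-6)**2) + 128) = sqrt((-2 - 8*36) + 128) = sqrt((-2 - 288) + 128) = sqrt(-290 + 128) = sqrt(-162) = 9*I*sqrt(2) ≈ 12.728*I)
(193 + t) + c = (193 + 9*I*sqrt(2)) + 6 = 199 + 9*I*sqrt(2)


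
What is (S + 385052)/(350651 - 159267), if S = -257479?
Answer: 127573/191384 ≈ 0.66658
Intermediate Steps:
(S + 385052)/(350651 - 159267) = (-257479 + 385052)/(350651 - 159267) = 127573/191384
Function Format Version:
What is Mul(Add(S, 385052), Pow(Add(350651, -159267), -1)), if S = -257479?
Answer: Rational(127573, 191384) ≈ 0.66658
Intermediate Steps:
Mul(Add(S, 385052), Pow(Add(350651, -159267), -1)) = Mul(Add(-257479, 385052), Pow(Add(350651, -159267), -1)) = Mul(127573, Pow(191384, -1)) = Mul(127573, Rational(1, 191384)) = Rational(127573, 191384)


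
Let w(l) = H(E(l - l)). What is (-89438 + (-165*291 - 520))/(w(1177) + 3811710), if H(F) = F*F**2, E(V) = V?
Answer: -45991/1270570 ≈ -0.036197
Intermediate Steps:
H(F) = F**3
w(l) = 0 (w(l) = (l - l)**3 = 0**3 = 0)
(-89438 + (-165*291 - 520))/(w(1177) + 3811710) = (-89438 + (-165*291 - 520))/(0 + 3811710) = (-89438 + (-48015 - 520))/3811710 = (-89438 - 48535)*(1/3811710) = -137973*1/3811710 = -45991/1270570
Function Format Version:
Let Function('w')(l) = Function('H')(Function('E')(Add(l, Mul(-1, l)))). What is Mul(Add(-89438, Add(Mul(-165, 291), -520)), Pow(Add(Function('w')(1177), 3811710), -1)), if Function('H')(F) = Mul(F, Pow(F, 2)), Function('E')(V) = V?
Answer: Rational(-45991, 1270570) ≈ -0.036197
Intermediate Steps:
Function('H')(F) = Pow(F, 3)
Function('w')(l) = 0 (Function('w')(l) = Pow(Add(l, Mul(-1, l)), 3) = Pow(0, 3) = 0)
Mul(Add(-89438, Add(Mul(-165, 291), -520)), Pow(Add(Function('w')(1177), 3811710), -1)) = Mul(Add(-89438, Add(Mul(-165, 291), -520)), Pow(Add(0, 3811710), -1)) = Mul(Add(-89438, Add(-48015, -520)), Pow(3811710, -1)) = Mul(Add(-89438, -48535), Rational(1, 3811710)) = Mul(-137973, Rational(1, 3811710)) = Rational(-45991, 1270570)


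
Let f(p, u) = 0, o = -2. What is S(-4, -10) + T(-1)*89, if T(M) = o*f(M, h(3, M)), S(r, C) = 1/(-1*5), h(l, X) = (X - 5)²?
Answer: -⅕ ≈ -0.20000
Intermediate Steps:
h(l, X) = (-5 + X)²
S(r, C) = -⅕ (S(r, C) = 1/(-5) = -⅕)
T(M) = 0 (T(M) = -2*0 = 0)
S(-4, -10) + T(-1)*89 = -⅕ + 0*89 = -⅕ + 0 = -⅕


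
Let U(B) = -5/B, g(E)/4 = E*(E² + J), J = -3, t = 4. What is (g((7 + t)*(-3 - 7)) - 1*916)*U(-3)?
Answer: -8872660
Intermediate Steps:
g(E) = 4*E*(-3 + E²) (g(E) = 4*(E*(E² - 3)) = 4*(E*(-3 + E²)) = 4*E*(-3 + E²))
(g((7 + t)*(-3 - 7)) - 1*916)*U(-3) = (4*((7 + 4)*(-3 - 7))*(-3 + ((7 + 4)*(-3 - 7))²) - 1*916)*(-5/(-3)) = (4*(11*(-10))*(-3 + (11*(-10))²) - 916)*(-5*(-⅓)) = (4*(-110)*(-3 + (-110)²) - 916)*(5/3) = (4*(-110)*(-3 + 12100) - 916)*(5/3) = (4*(-110)*12097 - 916)*(5/3) = (-5322680 - 916)*(5/3) = -5323596*5/3 = -8872660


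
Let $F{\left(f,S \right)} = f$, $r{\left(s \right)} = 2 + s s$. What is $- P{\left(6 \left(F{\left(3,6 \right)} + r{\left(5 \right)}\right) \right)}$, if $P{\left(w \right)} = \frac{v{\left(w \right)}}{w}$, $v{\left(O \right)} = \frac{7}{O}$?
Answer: $- \frac{7}{32400} \approx -0.00021605$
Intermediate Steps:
$r{\left(s \right)} = 2 + s^{2}$
$P{\left(w \right)} = \frac{7}{w^{2}}$ ($P{\left(w \right)} = \frac{7 \frac{1}{w}}{w} = \frac{7}{w^{2}}$)
$- P{\left(6 \left(F{\left(3,6 \right)} + r{\left(5 \right)}\right) \right)} = - \frac{7}{36 \left(3 + \left(2 + 5^{2}\right)\right)^{2}} = - \frac{7}{36 \left(3 + \left(2 + 25\right)\right)^{2}} = - \frac{7}{36 \left(3 + 27\right)^{2}} = - \frac{7}{32400}$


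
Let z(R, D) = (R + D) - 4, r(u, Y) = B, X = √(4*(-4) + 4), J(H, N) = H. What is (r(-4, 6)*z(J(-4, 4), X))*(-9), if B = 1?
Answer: 72 - 18*I*√3 ≈ 72.0 - 31.177*I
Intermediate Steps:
X = 2*I*√3 (X = √(-16 + 4) = √(-12) = 2*I*√3 ≈ 3.4641*I)
r(u, Y) = 1
z(R, D) = -4 + D + R (z(R, D) = (D + R) - 4 = -4 + D + R)
(r(-4, 6)*z(J(-4, 4), X))*(-9) = (1*(-4 + 2*I*√3 - 4))*(-9) = (1*(-8 + 2*I*√3))*(-9) = (-8 + 2*I*√3)*(-9) = 72 - 18*I*√3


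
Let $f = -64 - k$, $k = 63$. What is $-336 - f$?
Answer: $-209$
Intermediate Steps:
$f = -127$ ($f = -64 - 63 = -127$)
$-336 - f = -336 - -127 = -336 + 127 = -209$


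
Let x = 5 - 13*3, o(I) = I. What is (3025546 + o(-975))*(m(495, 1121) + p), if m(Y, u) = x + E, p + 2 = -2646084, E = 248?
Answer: -8002627720912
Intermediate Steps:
p = -2646086 (p = -2 - 2646084 = -2646086)
x = -34 (x = 5 - 39 = -34)
m(Y, u) = 214 (m(Y, u) = -34 + 248 = 214)
(3025546 + o(-975))*(m(495, 1121) + p) = (3025546 - 975)*(214 - 2646086) = 3024571*(-2645872) = -8002627720912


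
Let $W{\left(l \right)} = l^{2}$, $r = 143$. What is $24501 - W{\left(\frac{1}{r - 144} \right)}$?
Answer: $24500$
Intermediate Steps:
$24501 - W{\left(\frac{1}{r - 144} \right)} = 24501 - \left(\frac{1}{143 - 144}\right)^{2} = 24501 - \left(\frac{1}{-1}\right)^{2} = 24501 - \left(-1\right)^{2} = 24501 - 1 = 24500$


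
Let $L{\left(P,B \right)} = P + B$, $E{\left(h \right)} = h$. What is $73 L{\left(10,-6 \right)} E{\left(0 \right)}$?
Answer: $0$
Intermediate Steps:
$L{\left(P,B \right)} = B + P$
$73 L{\left(10,-6 \right)} E{\left(0 \right)} = 73 \left(-6 + 10\right) 0 = 73 \cdot 4 \cdot 0 = 292 \cdot 0 = 0$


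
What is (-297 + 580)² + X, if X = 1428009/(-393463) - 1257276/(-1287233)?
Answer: 40562017733248922/506478557879 ≈ 80086.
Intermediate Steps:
X = -1343488722309/506478557879 (X = 1428009*(-1/393463) - 1257276*(-1/1287233) = -1428009/393463 + 1257276/1287233 = -1343488722309/506478557879 ≈ -2.6526)
(-297 + 580)² + X = (-297 + 580)² - 1343488722309/506478557879 = 283² - 1343488722309/506478557879 = 80089 - 1343488722309/506478557879 = 40562017733248922/506478557879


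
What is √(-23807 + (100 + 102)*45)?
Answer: I*√14717 ≈ 121.31*I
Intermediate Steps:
√(-23807 + (100 + 102)*45) = √(-23807 + 202*45) = √(-23807 + 9090) = √(-14717) = I*√14717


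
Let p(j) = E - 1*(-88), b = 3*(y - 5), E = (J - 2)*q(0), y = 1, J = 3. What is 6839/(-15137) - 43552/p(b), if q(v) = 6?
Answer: -329944745/711439 ≈ -463.77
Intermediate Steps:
E = 6 (E = (3 - 2)*6 = 1*6 = 6)
b = -12 (b = 3*(1 - 5) = 3*(-4) = -12)
p(j) = 94 (p(j) = 6 - 1*(-88) = 6 + 88 = 94)
6839/(-15137) - 43552/p(b) = 6839/(-15137) - 43552/94 = 6839*(-1/15137) - 43552*1/94 = -6839/15137 - 21776/47 = -329944745/711439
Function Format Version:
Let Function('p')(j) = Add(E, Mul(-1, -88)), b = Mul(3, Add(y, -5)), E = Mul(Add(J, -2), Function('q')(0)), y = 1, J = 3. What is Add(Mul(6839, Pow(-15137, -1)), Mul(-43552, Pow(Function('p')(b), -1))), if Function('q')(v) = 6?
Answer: Rational(-329944745, 711439) ≈ -463.77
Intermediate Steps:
E = 6 (E = Mul(Add(3, -2), 6) = Mul(1, 6) = 6)
b = -12 (b = Mul(3, Add(1, -5)) = Mul(3, -4) = -12)
Function('p')(j) = 94 (Function('p')(j) = Add(6, Mul(-1, -88)) = Add(6, 88) = 94)
Add(Mul(6839, Pow(-15137, -1)), Mul(-43552, Pow(Function('p')(b), -1))) = Add(Mul(6839, Pow(-15137, -1)), Mul(-43552, Pow(94, -1))) = Add(Mul(6839, Rational(-1, 15137)), Mul(-43552, Rational(1, 94))) = Add(Rational(-6839, 15137), Rational(-21776, 47)) = Rational(-329944745, 711439)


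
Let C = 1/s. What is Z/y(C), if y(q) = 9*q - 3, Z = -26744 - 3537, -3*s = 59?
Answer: 1786579/204 ≈ 8757.7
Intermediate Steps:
s = -59/3 (s = -⅓*59 = -59/3 ≈ -19.667)
C = -3/59 (C = 1/(-59/3) = -3/59 ≈ -0.050847)
Z = -30281
y(q) = -3 + 9*q
Z/y(C) = -30281/(-3 + 9*(-3/59)) = -30281/(-3 - 27/59) = -30281/(-204/59) = -30281*(-59/204) = 1786579/204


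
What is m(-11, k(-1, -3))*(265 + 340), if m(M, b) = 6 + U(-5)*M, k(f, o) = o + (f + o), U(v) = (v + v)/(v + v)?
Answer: -3025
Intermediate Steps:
U(v) = 1 (U(v) = (2*v)/((2*v)) = (2*v)*(1/(2*v)) = 1)
k(f, o) = f + 2*o
m(M, b) = 6 + M (m(M, b) = 6 + 1*M = 6 + M)
m(-11, k(-1, -3))*(265 + 340) = (6 - 11)*(265 + 340) = -5*605 = -3025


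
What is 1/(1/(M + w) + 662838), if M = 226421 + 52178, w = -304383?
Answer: 25784/17090614991 ≈ 1.5087e-6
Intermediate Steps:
M = 278599
1/(1/(M + w) + 662838) = 1/(1/(278599 - 304383) + 662838) = 1/(1/(-25784) + 662838) = 1/(-1/25784 + 662838) = 1/(17090614991/25784) = 25784/17090614991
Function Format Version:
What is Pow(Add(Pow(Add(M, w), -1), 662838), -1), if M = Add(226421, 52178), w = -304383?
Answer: Rational(25784, 17090614991) ≈ 1.5087e-6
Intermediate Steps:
M = 278599
Pow(Add(Pow(Add(M, w), -1), 662838), -1) = Pow(Add(Pow(Add(278599, -304383), -1), 662838), -1) = Pow(Add(Pow(-25784, -1), 662838), -1) = Pow(Add(Rational(-1, 25784), 662838), -1) = Pow(Rational(17090614991, 25784), -1) = Rational(25784, 17090614991)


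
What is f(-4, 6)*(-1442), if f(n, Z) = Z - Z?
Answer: 0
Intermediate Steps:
f(n, Z) = 0
f(-4, 6)*(-1442) = 0*(-1442) = 0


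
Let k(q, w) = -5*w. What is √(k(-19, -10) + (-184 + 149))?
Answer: √15 ≈ 3.8730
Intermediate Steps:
√(k(-19, -10) + (-184 + 149)) = √(-5*(-10) + (-184 + 149)) = √(50 - 35) = √15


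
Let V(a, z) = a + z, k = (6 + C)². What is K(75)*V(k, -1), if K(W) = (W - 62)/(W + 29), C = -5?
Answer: 0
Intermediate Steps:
k = 1 (k = (6 - 5)² = 1² = 1)
K(W) = (-62 + W)/(29 + W)
K(75)*V(k, -1) = ((-62 + 75)/(29 + 75))*(1 - 1) = (13/104)*0 = ((1/104)*13)*0 = (⅛)*0 = 0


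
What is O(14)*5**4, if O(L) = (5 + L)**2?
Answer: 225625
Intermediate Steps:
O(14)*5**4 = (5 + 14)**2*5**4 = 19**2*625 = 361*625 = 225625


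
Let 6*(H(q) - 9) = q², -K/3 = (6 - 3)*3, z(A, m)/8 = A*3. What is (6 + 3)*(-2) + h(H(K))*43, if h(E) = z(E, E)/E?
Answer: 1014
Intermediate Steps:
z(A, m) = 24*A (z(A, m) = 8*(A*3) = 8*(3*A) = 24*A)
K = -27 (K = -3*(6 - 3)*3 = -9*3 = -3*9 = -27)
H(q) = 9 + q²/6
h(E) = 24 (h(E) = (24*E)/E = 24)
(6 + 3)*(-2) + h(H(K))*43 = (6 + 3)*(-2) + 24*43 = 9*(-2) + 1032 = -18 + 1032 = 1014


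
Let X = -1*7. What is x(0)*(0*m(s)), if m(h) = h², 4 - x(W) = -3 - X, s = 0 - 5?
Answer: 0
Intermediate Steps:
X = -7
s = -5
x(W) = 0 (x(W) = 4 - (-3 - 1*(-7)) = 4 - (-3 + 7) = 4 - 1*4 = 4 - 4 = 0)
x(0)*(0*m(s)) = 0*(0*(-5)²) = 0*(0*25) = 0*0 = 0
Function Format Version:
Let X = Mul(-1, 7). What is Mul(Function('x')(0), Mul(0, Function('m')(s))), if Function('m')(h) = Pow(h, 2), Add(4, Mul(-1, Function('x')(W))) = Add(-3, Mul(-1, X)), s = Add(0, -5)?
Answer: 0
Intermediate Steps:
X = -7
s = -5
Function('x')(W) = 0 (Function('x')(W) = Add(4, Mul(-1, Add(-3, Mul(-1, -7)))) = Add(4, Mul(-1, Add(-3, 7))) = Add(4, Mul(-1, 4)) = Add(4, -4) = 0)
Mul(Function('x')(0), Mul(0, Function('m')(s))) = Mul(0, Mul(0, Pow(-5, 2))) = Mul(0, Mul(0, 25)) = Mul(0, 0) = 0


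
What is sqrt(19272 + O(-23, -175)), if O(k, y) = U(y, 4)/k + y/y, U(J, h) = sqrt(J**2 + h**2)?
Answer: sqrt(10195417 - 23*sqrt(30641))/23 ≈ 138.80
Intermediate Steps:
O(k, y) = 1 + sqrt(16 + y**2)/k (O(k, y) = sqrt(y**2 + 4**2)/k + y/y = sqrt(y**2 + 16)/k + 1 = sqrt(16 + y**2)/k + 1 = 1 + sqrt(16 + y**2)/k)
sqrt(19272 + O(-23, -175)) = sqrt(19272 + (-23 + sqrt(16 + (-175)**2))/(-23)) = sqrt(19272 - (-23 + sqrt(16 + 30625))/23) = sqrt(19272 - (-23 + sqrt(30641))/23) = sqrt(19272 + (1 - sqrt(30641)/23)) = sqrt(19273 - sqrt(30641)/23)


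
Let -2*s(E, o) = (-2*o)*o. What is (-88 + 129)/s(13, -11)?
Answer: 41/121 ≈ 0.33884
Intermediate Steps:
s(E, o) = o² (s(E, o) = -(-2*o)*o/2 = -(-1)*o² = o²)
(-88 + 129)/s(13, -11) = (-88 + 129)/((-11)²) = 41/121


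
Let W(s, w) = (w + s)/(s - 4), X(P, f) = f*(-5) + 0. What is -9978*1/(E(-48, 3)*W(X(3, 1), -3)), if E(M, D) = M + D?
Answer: 4989/20 ≈ 249.45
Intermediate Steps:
E(M, D) = D + M
X(P, f) = -5*f (X(P, f) = -5*f + 0 = -5*f)
W(s, w) = (s + w)/(-4 + s)
-9978*1/(E(-48, 3)*W(X(3, 1), -3)) = -9978*(-4 - 5*1)/((3 - 48)*(-5*1 - 3)) = -9978*(-(-4 - 5)/(45*(-5 - 3))) = -9978/((-45*(-8)/(-9))) = -9978/((-(-5)*(-8))) = -9978/((-45*8/9)) = -9978/(-40) = -9978*(-1/40) = 4989/20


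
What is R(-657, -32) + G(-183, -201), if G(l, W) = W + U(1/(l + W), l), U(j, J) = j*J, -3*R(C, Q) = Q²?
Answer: -208073/384 ≈ -541.86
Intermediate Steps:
R(C, Q) = -Q²/3
U(j, J) = J*j
G(l, W) = W + l/(W + l) (G(l, W) = W + l/(l + W) = W + l/(W + l))
R(-657, -32) + G(-183, -201) = -⅓*(-32)² + (-183 - 201*(-201 - 183))/(-201 - 183) = -⅓*1024 + (-183 - 201*(-384))/(-384) = -1024/3 - (-183 + 77184)/384 = -1024/3 - 1/384*77001 = -1024/3 - 25667/128 = -208073/384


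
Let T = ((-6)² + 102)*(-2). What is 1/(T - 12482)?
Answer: -1/12758 ≈ -7.8382e-5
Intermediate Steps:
T = -276 (T = (36 + 102)*(-2) = 138*(-2) = -276)
1/(T - 12482) = 1/(-276 - 12482) = 1/(-12758) = -1/12758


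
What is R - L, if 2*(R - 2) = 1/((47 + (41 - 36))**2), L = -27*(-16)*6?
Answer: -14006719/5408 ≈ -2590.0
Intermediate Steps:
L = 2592 (L = 432*6 = 2592)
R = 10817/5408 (R = 2 + 1/(2*((47 + (41 - 36))**2)) = 2 + 1/(2*((47 + 5)**2)) = 2 + 1/(2*(52**2)) = 2 + (1/2)/2704 = 2 + (1/2)*(1/2704) = 2 + 1/5408 = 10817/5408 ≈ 2.0002)
R - L = 10817/5408 - 1*2592 = 10817/5408 - 2592 = -14006719/5408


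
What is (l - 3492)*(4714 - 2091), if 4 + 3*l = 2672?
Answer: -20480384/3 ≈ -6.8268e+6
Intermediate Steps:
l = 2668/3 (l = -4/3 + (⅓)*2672 = -4/3 + 2672/3 = 2668/3 ≈ 889.33)
(l - 3492)*(4714 - 2091) = (2668/3 - 3492)*(4714 - 2091) = -7808/3*2623 = -20480384/3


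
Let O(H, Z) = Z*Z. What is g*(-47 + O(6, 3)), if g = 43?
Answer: -1634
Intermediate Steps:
O(H, Z) = Z**2
g*(-47 + O(6, 3)) = 43*(-47 + 3**2) = 43*(-47 + 9) = 43*(-38) = -1634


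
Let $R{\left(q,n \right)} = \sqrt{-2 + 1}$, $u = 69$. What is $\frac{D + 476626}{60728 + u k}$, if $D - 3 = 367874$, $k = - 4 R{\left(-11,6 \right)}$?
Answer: $\frac{6410622273}{460995770} + \frac{58270707 i}{921991540} \approx 13.906 + 0.063201 i$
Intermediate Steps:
$R{\left(q,n \right)} = i$ ($R{\left(q,n \right)} = \sqrt{-1} = i$)
$k = - 4 i \approx - 4.0 i$
$D = 367877$ ($D = 3 + 367874 = 367877$)
$\frac{D + 476626}{60728 + u k} = \frac{367877 + 476626}{60728 + 69 \left(- 4 i\right)} = \frac{844503}{60728 - 276 i} = 844503 \frac{60728 + 276 i}{3687966160} = \frac{844503 \left(60728 + 276 i\right)}{3687966160}$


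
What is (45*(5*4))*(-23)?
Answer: -20700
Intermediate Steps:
(45*(5*4))*(-23) = (45*20)*(-23) = 900*(-23) = -20700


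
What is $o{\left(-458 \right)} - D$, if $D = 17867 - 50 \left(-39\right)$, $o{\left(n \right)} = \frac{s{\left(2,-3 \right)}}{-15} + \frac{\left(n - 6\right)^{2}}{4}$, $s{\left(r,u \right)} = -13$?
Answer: $\frac{510118}{15} \approx 34008.0$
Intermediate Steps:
$o{\left(n \right)} = \frac{13}{15} + \frac{\left(-6 + n\right)^{2}}{4}$ ($o{\left(n \right)} = - \frac{13}{-15} + \frac{\left(n - 6\right)^{2}}{4} = \left(-13\right) \left(- \frac{1}{15}\right) + \left(-6 + n\right)^{2} \cdot \frac{1}{4} = \frac{13}{15} + \frac{\left(-6 + n\right)^{2}}{4}$)
$D = 19817$ ($D = 17867 - -1950 = 17867 + 1950 = 19817$)
$o{\left(-458 \right)} - D = \left(\frac{13}{15} + \frac{\left(-6 - 458\right)^{2}}{4}\right) - 19817 = \left(\frac{13}{15} + \frac{\left(-464\right)^{2}}{4}\right) - 19817 = \left(\frac{13}{15} + \frac{1}{4} \cdot 215296\right) - 19817 = \left(\frac{13}{15} + 53824\right) - 19817 = \frac{807373}{15} - 19817 = \frac{510118}{15}$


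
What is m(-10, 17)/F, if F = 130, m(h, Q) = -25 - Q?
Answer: -21/65 ≈ -0.32308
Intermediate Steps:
m(-10, 17)/F = (-25 - 1*17)/130 = (-25 - 17)*(1/130) = -42*1/130 = -21/65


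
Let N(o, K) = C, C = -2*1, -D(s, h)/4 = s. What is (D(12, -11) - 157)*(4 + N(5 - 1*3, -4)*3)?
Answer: 410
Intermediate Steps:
D(s, h) = -4*s
C = -2
N(o, K) = -2
(D(12, -11) - 157)*(4 + N(5 - 1*3, -4)*3) = (-4*12 - 157)*(4 - 2*3) = (-48 - 157)*(4 - 6) = -205*(-2) = 410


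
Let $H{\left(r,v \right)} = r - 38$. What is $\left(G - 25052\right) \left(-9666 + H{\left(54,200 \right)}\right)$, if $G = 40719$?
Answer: $-151186550$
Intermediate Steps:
$H{\left(r,v \right)} = -38 + r$
$\left(G - 25052\right) \left(-9666 + H{\left(54,200 \right)}\right) = \left(40719 - 25052\right) \left(-9666 + \left(-38 + 54\right)\right) = 15667 \left(-9666 + 16\right) = 15667 \left(-9650\right) = -151186550$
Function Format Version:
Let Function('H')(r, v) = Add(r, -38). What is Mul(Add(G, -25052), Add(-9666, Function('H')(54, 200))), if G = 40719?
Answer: -151186550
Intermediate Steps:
Function('H')(r, v) = Add(-38, r)
Mul(Add(G, -25052), Add(-9666, Function('H')(54, 200))) = Mul(Add(40719, -25052), Add(-9666, Add(-38, 54))) = Mul(15667, Add(-9666, 16)) = Mul(15667, -9650) = -151186550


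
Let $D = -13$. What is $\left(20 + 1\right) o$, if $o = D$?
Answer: $-273$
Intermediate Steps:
$o = -13$
$\left(20 + 1\right) o = \left(20 + 1\right) \left(-13\right) = 21 \left(-13\right) = -273$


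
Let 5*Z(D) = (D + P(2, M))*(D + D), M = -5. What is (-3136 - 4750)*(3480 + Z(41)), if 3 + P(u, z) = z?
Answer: -158555916/5 ≈ -3.1711e+7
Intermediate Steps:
P(u, z) = -3 + z
Z(D) = 2*D*(-8 + D)/5 (Z(D) = ((D + (-3 - 5))*(D + D))/5 = ((D - 8)*(2*D))/5 = ((-8 + D)*(2*D))/5 = (2*D*(-8 + D))/5 = 2*D*(-8 + D)/5)
(-3136 - 4750)*(3480 + Z(41)) = (-3136 - 4750)*(3480 + (2/5)*41*(-8 + 41)) = -7886*(3480 + (2/5)*41*33) = -7886*(3480 + 2706/5) = -7886*20106/5 = -158555916/5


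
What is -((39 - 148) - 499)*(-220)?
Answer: -133760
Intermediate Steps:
-((39 - 148) - 499)*(-220) = -(-109 - 499)*(-220) = -(-608)*(-220) = -1*133760 = -133760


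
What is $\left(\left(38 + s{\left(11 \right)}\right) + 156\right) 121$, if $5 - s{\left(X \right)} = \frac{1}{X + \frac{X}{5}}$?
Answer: $\frac{144419}{6} \approx 24070.0$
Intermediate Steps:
$s{\left(X \right)} = 5 - \frac{5}{6 X}$ ($s{\left(X \right)} = 5 - \frac{1}{X + \frac{X}{5}} = 5 - \frac{1}{\frac{6}{5} X} = 5 - \frac{5}{6 X}$)
$\left(\left(38 + s{\left(11 \right)}\right) + 156\right) 121 = \left(\left(38 + \left(5 - \frac{5}{6 \cdot 11}\right)\right) + 156\right) 121 = \left(\left(38 + \left(5 - \frac{5}{66}\right)\right) + 156\right) 121 = \left(\left(38 + \frac{325}{66}\right) + 156\right) 121 = \left(\frac{2833}{66} + 156\right) 121 = \frac{13129}{66} \cdot 121 = \frac{144419}{6}$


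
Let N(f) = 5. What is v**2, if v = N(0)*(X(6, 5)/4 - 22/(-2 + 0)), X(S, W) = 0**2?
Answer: 3025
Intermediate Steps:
X(S, W) = 0
v = 55 (v = 5*(0/4 - 22/(-2 + 0)) = 5*(0*(1/4) - 22/((-2*1))) = 5*(0 - 22/(-2)) = 5*(0 - 22*(-1/2)) = 5*(0 + 11) = 5*11 = 55)
v**2 = 55**2 = 3025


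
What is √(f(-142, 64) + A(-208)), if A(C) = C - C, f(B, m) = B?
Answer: I*√142 ≈ 11.916*I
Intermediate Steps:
A(C) = 0
√(f(-142, 64) + A(-208)) = √(-142 + 0) = √(-142) = I*√142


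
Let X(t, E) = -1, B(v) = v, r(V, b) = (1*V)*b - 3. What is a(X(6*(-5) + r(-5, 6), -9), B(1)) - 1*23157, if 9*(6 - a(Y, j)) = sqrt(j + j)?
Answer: -23151 - sqrt(2)/9 ≈ -23151.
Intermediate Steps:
r(V, b) = -3 + V*b (r(V, b) = V*b - 3 = -3 + V*b)
a(Y, j) = 6 - sqrt(2)*sqrt(j)/9 (a(Y, j) = 6 - sqrt(j + j)/9 = 6 - sqrt(2)*sqrt(j)/9)
a(X(6*(-5) + r(-5, 6), -9), B(1)) - 1*23157 = (6 - sqrt(2)*sqrt(1)/9) - 1*23157 = (6 - 1/9*sqrt(2)*1) - 23157 = (6 - sqrt(2)/9) - 23157 = -23151 - sqrt(2)/9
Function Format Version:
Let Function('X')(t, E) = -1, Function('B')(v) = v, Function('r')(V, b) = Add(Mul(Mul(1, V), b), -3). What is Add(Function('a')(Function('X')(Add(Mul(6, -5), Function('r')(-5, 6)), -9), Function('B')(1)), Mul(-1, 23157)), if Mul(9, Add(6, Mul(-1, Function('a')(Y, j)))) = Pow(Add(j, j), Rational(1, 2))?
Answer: Add(-23151, Mul(Rational(-1, 9), Pow(2, Rational(1, 2)))) ≈ -23151.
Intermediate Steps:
Function('r')(V, b) = Add(-3, Mul(V, b)) (Function('r')(V, b) = Add(Mul(V, b), -3) = Add(-3, Mul(V, b)))
Function('a')(Y, j) = Add(6, Mul(Rational(-1, 9), Pow(2, Rational(1, 2)), Pow(j, Rational(1, 2)))) (Function('a')(Y, j) = Add(6, Mul(Rational(-1, 9), Pow(Add(j, j), Rational(1, 2)))) = Add(6, Mul(Rational(-1, 9), Pow(Mul(2, j), Rational(1, 2)))) = Add(6, Mul(Rational(-1, 9), Mul(Pow(2, Rational(1, 2)), Pow(j, Rational(1, 2))))) = Add(6, Mul(Rational(-1, 9), Pow(2, Rational(1, 2)), Pow(j, Rational(1, 2)))))
Add(Function('a')(Function('X')(Add(Mul(6, -5), Function('r')(-5, 6)), -9), Function('B')(1)), Mul(-1, 23157)) = Add(Add(6, Mul(Rational(-1, 9), Pow(2, Rational(1, 2)), Pow(1, Rational(1, 2)))), Mul(-1, 23157)) = Add(Add(6, Mul(Rational(-1, 9), Pow(2, Rational(1, 2)), 1)), -23157) = Add(Add(6, Mul(Rational(-1, 9), Pow(2, Rational(1, 2)))), -23157) = Add(-23151, Mul(Rational(-1, 9), Pow(2, Rational(1, 2))))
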